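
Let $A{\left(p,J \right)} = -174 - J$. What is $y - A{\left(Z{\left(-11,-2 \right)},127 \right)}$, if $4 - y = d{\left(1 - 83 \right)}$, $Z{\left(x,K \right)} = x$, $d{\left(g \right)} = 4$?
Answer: $301$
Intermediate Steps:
$y = 0$ ($y = 4 - 4 = 0$)
$y - A{\left(Z{\left(-11,-2 \right)},127 \right)} = 0 - \left(-174 - 127\right) = 0 - -301 = 0 + 301 = 301$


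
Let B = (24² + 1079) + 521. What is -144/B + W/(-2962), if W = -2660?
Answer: 167551/201416 ≈ 0.83187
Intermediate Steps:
B = 2176 (B = (576 + 1079) + 521 = 1655 + 521 = 2176)
-144/B + W/(-2962) = -144/2176 - 2660/(-2962) = -144*1/2176 - 2660*(-1/2962) = -9/136 + 1330/1481 = 167551/201416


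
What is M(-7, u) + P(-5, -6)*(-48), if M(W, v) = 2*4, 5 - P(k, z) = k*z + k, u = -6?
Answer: 968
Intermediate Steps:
P(k, z) = 5 - k - k*z (P(k, z) = 5 - (k*z + k) = 5 - (k + k*z) = 5 + (-k - k*z) = 5 - k - k*z)
M(W, v) = 8
M(-7, u) + P(-5, -6)*(-48) = 8 + (5 - 1*(-5) - 1*(-5)*(-6))*(-48) = 8 + (5 + 5 - 30)*(-48) = 8 - 20*(-48) = 8 + 960 = 968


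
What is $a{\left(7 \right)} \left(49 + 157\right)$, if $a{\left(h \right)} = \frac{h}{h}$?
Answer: $206$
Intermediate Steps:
$a{\left(h \right)} = 1$
$a{\left(7 \right)} \left(49 + 157\right) = 1 \left(49 + 157\right) = 1 \cdot 206 = 206$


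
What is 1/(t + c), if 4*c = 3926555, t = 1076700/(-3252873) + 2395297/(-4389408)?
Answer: 4759395589728/4672002964898596133 ≈ 1.0187e-6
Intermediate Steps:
t = -4172557510627/4759395589728 (t = 1076700*(-1/3252873) + 2395297*(-1/4389408) = -358900/1084291 - 2395297/4389408 = -4172557510627/4759395589728 ≈ -0.87670)
c = 3926555/4 (c = (1/4)*3926555 = 3926555/4 ≈ 9.8164e+5)
1/(t + c) = 1/(-4172557510627/4759395589728 + 3926555/4) = 1/(4672002964898596133/4759395589728) = 4759395589728/4672002964898596133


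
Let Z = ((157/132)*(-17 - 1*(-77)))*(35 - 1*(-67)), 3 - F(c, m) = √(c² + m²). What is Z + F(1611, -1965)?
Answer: 80103/11 - 3*√717394 ≈ 4741.1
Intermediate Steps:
F(c, m) = 3 - √(c² + m²)
Z = 80070/11 (Z = ((157*(1/132))*(-17 + 77))*(35 + 67) = ((157/132)*60)*102 = (785/11)*102 = 80070/11 ≈ 7279.1)
Z + F(1611, -1965) = 80070/11 + (3 - √(1611² + (-1965)²)) = 80070/11 + (3 - √(2595321 + 3861225)) = 80070/11 + (3 - √6456546) = 80070/11 + (3 - 3*√717394) = 80103/11 - 3*√717394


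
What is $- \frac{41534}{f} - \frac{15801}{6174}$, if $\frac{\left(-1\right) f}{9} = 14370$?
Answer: $- \frac{99284023}{44360190} \approx -2.2381$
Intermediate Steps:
$f = -129330$ ($f = \left(-9\right) 14370 = -129330$)
$- \frac{41534}{f} - \frac{15801}{6174} = - \frac{41534}{-129330} - \frac{15801}{6174} = \left(-41534\right) \left(- \frac{1}{129330}\right) - \frac{5267}{2058} = \frac{20767}{64665} - \frac{5267}{2058} = - \frac{99284023}{44360190}$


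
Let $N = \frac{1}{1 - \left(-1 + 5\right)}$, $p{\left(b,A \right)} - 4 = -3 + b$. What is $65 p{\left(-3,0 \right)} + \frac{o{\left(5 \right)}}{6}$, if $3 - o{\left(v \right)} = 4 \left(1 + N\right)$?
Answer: $- \frac{2339}{18} \approx -129.94$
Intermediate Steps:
$p{\left(b,A \right)} = 1 + b$ ($p{\left(b,A \right)} = 4 + \left(-3 + b\right) = 1 + b$)
$N = - \frac{1}{3}$ ($N = \frac{1}{1 - 4} = \frac{1}{-3} = - \frac{1}{3} \approx -0.33333$)
$o{\left(v \right)} = \frac{1}{3}$ ($o{\left(v \right)} = 3 - 4 \left(1 - \frac{1}{3}\right) = 3 - 4 \cdot \frac{2}{3} = 3 - \frac{8}{3} = \frac{1}{3}$)
$65 p{\left(-3,0 \right)} + \frac{o{\left(5 \right)}}{6} = 65 \left(1 - 3\right) + \frac{1}{6} \cdot \frac{1}{3} = 65 \left(-2\right) + \frac{1}{6} \cdot \frac{1}{3} = -130 + \frac{1}{18} = - \frac{2339}{18}$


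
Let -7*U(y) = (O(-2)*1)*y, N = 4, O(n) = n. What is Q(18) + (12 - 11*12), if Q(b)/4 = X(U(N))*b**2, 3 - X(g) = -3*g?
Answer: 57480/7 ≈ 8211.4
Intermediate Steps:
U(y) = 2*y/7 (U(y) = -(-2*1)*y/7 = -(-2)*y/7 = 2*y/7)
X(g) = 3 + 3*g (X(g) = 3 - (-3)*g = 3 + 3*g)
Q(b) = 180*b**2/7 (Q(b) = 4*((3 + 3*((2/7)*4))*b**2) = 4*((3 + 3*(8/7))*b**2) = 4*((3 + 24/7)*b**2) = 4*(45*b**2/7) = 180*b**2/7)
Q(18) + (12 - 11*12) = (180/7)*18**2 + (12 - 11*12) = (180/7)*324 + (12 - 132) = 58320/7 - 120 = 57480/7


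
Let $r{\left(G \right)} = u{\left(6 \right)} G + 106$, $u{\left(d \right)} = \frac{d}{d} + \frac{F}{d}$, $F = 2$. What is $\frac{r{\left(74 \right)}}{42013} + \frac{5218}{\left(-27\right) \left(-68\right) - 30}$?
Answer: $\frac{109796731}{37937739} \approx 2.8941$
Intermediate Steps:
$u{\left(d \right)} = 1 + \frac{2}{d}$ ($u{\left(d \right)} = \frac{d}{d} + \frac{2}{d} = 1 + \frac{2}{d}$)
$r{\left(G \right)} = 106 + \frac{4 G}{3}$ ($r{\left(G \right)} = \frac{2 + 6}{6} G + 106 = \frac{1}{6} \cdot 8 G + 106 = \frac{4 G}{3} + 106 = 106 + \frac{4 G}{3}$)
$\frac{r{\left(74 \right)}}{42013} + \frac{5218}{\left(-27\right) \left(-68\right) - 30} = \frac{106 + \frac{4}{3} \cdot 74}{42013} + \frac{5218}{\left(-27\right) \left(-68\right) - 30} = \left(106 + \frac{296}{3}\right) \frac{1}{42013} + \frac{5218}{1836 - 30} = \frac{614}{3} \cdot \frac{1}{42013} + \frac{5218}{1806} = \frac{614}{126039} + 5218 \cdot \frac{1}{1806} = \frac{614}{126039} + \frac{2609}{903} = \frac{109796731}{37937739}$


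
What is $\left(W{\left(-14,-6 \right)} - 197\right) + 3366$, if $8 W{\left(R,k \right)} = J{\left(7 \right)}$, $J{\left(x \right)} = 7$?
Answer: $\frac{25359}{8} \approx 3169.9$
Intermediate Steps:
$W{\left(R,k \right)} = \frac{7}{8}$ ($W{\left(R,k \right)} = \frac{1}{8} \cdot 7 = \frac{7}{8}$)
$\left(W{\left(-14,-6 \right)} - 197\right) + 3366 = \left(\frac{7}{8} - 197\right) + 3366 = - \frac{1569}{8} + 3366 = \frac{25359}{8}$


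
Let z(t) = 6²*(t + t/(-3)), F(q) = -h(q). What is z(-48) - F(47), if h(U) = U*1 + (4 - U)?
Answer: -1148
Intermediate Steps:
h(U) = 4 (h(U) = U + (4 - U) = 4)
F(q) = -4 (F(q) = -1*4 = -4)
z(t) = 24*t (z(t) = 36*(t + t*(-⅓)) = 36*(t - t/3) = 36*(2*t/3) = 24*t)
z(-48) - F(47) = 24*(-48) - 1*(-4) = -1152 + 4 = -1148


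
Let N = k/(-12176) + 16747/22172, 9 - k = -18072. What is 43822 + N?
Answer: 2957566247781/67491568 ≈ 43821.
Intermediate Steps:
k = 18081 (k = 9 - 1*(-18072) = 9 + 18072 = 18081)
N = -49245115/67491568 (N = 18081/(-12176) + 16747/22172 = 18081*(-1/12176) + 16747*(1/22172) = -18081/12176 + 16747/22172 = -49245115/67491568 ≈ -0.72965)
43822 + N = 43822 - 49245115/67491568 = 2957566247781/67491568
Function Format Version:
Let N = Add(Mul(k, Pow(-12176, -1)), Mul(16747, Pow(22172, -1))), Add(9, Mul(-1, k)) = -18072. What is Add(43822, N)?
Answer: Rational(2957566247781, 67491568) ≈ 43821.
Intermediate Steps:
k = 18081 (k = Add(9, Mul(-1, -18072)) = Add(9, 18072) = 18081)
N = Rational(-49245115, 67491568) (N = Add(Mul(18081, Pow(-12176, -1)), Mul(16747, Pow(22172, -1))) = Add(Mul(18081, Rational(-1, 12176)), Mul(16747, Rational(1, 22172))) = Add(Rational(-18081, 12176), Rational(16747, 22172)) = Rational(-49245115, 67491568) ≈ -0.72965)
Add(43822, N) = Add(43822, Rational(-49245115, 67491568)) = Rational(2957566247781, 67491568)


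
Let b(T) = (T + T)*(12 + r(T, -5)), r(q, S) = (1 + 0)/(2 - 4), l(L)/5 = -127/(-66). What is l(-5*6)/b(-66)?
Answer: -635/100188 ≈ -0.0063381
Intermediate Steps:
l(L) = 635/66 (l(L) = 5*(-127/(-66)) = 5*(-127*(-1/66)) = 5*(127/66) = 635/66)
r(q, S) = -½ (r(q, S) = 1/(-2) = 1*(-½) = -½)
b(T) = 23*T (b(T) = (T + T)*(12 - ½) = (2*T)*(23/2) = 23*T)
l(-5*6)/b(-66) = 635/(66*((23*(-66)))) = (635/66)/(-1518) = (635/66)*(-1/1518) = -635/100188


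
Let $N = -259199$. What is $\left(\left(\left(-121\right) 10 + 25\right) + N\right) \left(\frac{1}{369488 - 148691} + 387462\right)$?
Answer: $- \frac{22275967647630560}{220797} \approx -1.0089 \cdot 10^{11}$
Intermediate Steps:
$\left(\left(\left(-121\right) 10 + 25\right) + N\right) \left(\frac{1}{369488 - 148691} + 387462\right) = \left(\left(\left(-121\right) 10 + 25\right) - 259199\right) \left(\frac{1}{369488 - 148691} + 387462\right) = \left(\left(-1210 + 25\right) - 259199\right) \left(\frac{1}{220797} + 387462\right) = \left(-1185 - 259199\right) \left(\frac{1}{220797} + 387462\right) = \left(-260384\right) \frac{85550447215}{220797} = - \frac{22275967647630560}{220797}$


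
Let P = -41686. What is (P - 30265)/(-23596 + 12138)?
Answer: 71951/11458 ≈ 6.2795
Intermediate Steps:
(P - 30265)/(-23596 + 12138) = (-41686 - 30265)/(-23596 + 12138) = -71951/(-11458) = -71951*(-1/11458) = 71951/11458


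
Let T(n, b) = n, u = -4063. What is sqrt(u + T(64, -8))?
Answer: I*sqrt(3999) ≈ 63.238*I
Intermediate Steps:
sqrt(u + T(64, -8)) = sqrt(-4063 + 64) = sqrt(-3999) = I*sqrt(3999)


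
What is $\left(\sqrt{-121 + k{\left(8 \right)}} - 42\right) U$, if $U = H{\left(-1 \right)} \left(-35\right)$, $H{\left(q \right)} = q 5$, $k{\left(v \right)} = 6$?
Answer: $-7350 + 175 i \sqrt{115} \approx -7350.0 + 1876.7 i$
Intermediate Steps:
$H{\left(q \right)} = 5 q$
$U = 175$ ($U = 5 \left(-1\right) \left(-35\right) = \left(-5\right) \left(-35\right) = 175$)
$\left(\sqrt{-121 + k{\left(8 \right)}} - 42\right) U = \left(\sqrt{-121 + 6} - 42\right) 175 = \left(\sqrt{-115} - 42\right) 175 = \left(i \sqrt{115} - 42\right) 175 = \left(-42 + i \sqrt{115}\right) 175 = -7350 + 175 i \sqrt{115}$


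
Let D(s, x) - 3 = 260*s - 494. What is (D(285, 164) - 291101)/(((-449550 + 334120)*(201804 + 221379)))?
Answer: 108746/24424006845 ≈ 4.4524e-6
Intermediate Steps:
D(s, x) = -491 + 260*s (D(s, x) = 3 + (260*s - 494) = 3 + (-494 + 260*s) = -491 + 260*s)
(D(285, 164) - 291101)/(((-449550 + 334120)*(201804 + 221379))) = ((-491 + 260*285) - 291101)/(((-449550 + 334120)*(201804 + 221379))) = ((-491 + 74100) - 291101)/((-115430*423183)) = (73609 - 291101)/(-48848013690) = -217492*(-1/48848013690) = 108746/24424006845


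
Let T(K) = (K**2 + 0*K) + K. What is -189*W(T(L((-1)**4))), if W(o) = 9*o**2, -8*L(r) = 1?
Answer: -83349/4096 ≈ -20.349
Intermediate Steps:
L(r) = -1/8 (L(r) = -1/8*1 = -1/8)
T(K) = K + K**2 (T(K) = (K**2 + 0) + K = K**2 + K = K + K**2)
-189*W(T(L((-1)**4))) = -1701*(-(1 - 1/8)/8)**2 = -1701*(-1/8*7/8)**2 = -1701*(-7/64)**2 = -1701*49/4096 = -189*441/4096 = -83349/4096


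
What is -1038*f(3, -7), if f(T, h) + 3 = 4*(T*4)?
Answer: -46710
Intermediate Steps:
f(T, h) = -3 + 16*T (f(T, h) = -3 + 4*(T*4) = -3 + 4*(4*T) = -3 + 16*T)
-1038*f(3, -7) = -1038*(-3 + 16*3) = -1038*(-3 + 48) = -1038*45 = -46710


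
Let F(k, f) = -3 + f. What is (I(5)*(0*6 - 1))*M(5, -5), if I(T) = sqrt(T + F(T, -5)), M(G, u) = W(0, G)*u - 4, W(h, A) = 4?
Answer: 24*I*sqrt(3) ≈ 41.569*I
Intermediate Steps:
M(G, u) = -4 + 4*u (M(G, u) = 4*u - 4 = -4 + 4*u)
I(T) = sqrt(-8 + T) (I(T) = sqrt(T + (-3 - 5)) = sqrt(T - 8) = sqrt(-8 + T))
(I(5)*(0*6 - 1))*M(5, -5) = (sqrt(-8 + 5)*(0*6 - 1))*(-4 + 4*(-5)) = (sqrt(-3)*(0 - 1))*(-4 - 20) = ((I*sqrt(3))*(-1))*(-24) = -I*sqrt(3)*(-24) = 24*I*sqrt(3)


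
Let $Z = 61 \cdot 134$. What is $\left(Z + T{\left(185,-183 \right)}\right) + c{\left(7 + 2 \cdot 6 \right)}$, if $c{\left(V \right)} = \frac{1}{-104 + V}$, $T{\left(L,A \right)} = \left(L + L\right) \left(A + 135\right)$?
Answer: $- \frac{814811}{85} \approx -9586.0$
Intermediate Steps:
$T{\left(L,A \right)} = 2 L \left(135 + A\right)$
$Z = 8174$
$\left(Z + T{\left(185,-183 \right)}\right) + c{\left(7 + 2 \cdot 6 \right)} = \left(8174 + 2 \cdot 185 \left(135 - 183\right)\right) + \frac{1}{-104 + \left(7 + 2 \cdot 6\right)} = \left(8174 + 2 \cdot 185 \left(-48\right)\right) + \frac{1}{-104 + \left(7 + 12\right)} = \left(8174 - 17760\right) + \frac{1}{-104 + 19} = -9586 + \frac{1}{-85} = -9586 - \frac{1}{85} = - \frac{814811}{85}$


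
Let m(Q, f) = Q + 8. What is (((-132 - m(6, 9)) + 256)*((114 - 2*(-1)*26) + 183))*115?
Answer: 4414850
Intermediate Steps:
m(Q, f) = 8 + Q
(((-132 - m(6, 9)) + 256)*((114 - 2*(-1)*26) + 183))*115 = (((-132 - (8 + 6)) + 256)*((114 - 2*(-1)*26) + 183))*115 = (((-132 - 1*14) + 256)*((114 - (-2)*26) + 183))*115 = (((-132 - 14) + 256)*((114 - 1*(-52)) + 183))*115 = ((-146 + 256)*((114 + 52) + 183))*115 = (110*(166 + 183))*115 = (110*349)*115 = 38390*115 = 4414850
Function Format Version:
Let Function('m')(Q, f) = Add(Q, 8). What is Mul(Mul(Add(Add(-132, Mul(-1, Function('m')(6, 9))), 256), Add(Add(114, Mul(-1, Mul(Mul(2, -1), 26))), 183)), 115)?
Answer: 4414850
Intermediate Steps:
Function('m')(Q, f) = Add(8, Q)
Mul(Mul(Add(Add(-132, Mul(-1, Function('m')(6, 9))), 256), Add(Add(114, Mul(-1, Mul(Mul(2, -1), 26))), 183)), 115) = Mul(Mul(Add(Add(-132, Mul(-1, Add(8, 6))), 256), Add(Add(114, Mul(-1, Mul(Mul(2, -1), 26))), 183)), 115) = Mul(Mul(Add(Add(-132, Mul(-1, 14)), 256), Add(Add(114, Mul(-1, Mul(-2, 26))), 183)), 115) = Mul(Mul(Add(Add(-132, -14), 256), Add(Add(114, Mul(-1, -52)), 183)), 115) = Mul(Mul(Add(-146, 256), Add(Add(114, 52), 183)), 115) = Mul(Mul(110, Add(166, 183)), 115) = Mul(Mul(110, 349), 115) = Mul(38390, 115) = 4414850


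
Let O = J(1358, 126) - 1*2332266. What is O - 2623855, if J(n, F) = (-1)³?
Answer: -4956122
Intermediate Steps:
J(n, F) = -1
O = -2332267 (O = -1 - 1*2332266 = -1 - 2332266 = -2332267)
O - 2623855 = -2332267 - 2623855 = -4956122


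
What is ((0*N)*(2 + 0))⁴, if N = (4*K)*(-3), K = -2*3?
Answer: 0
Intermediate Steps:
K = -6
N = 72 (N = (4*(-6))*(-3) = -24*(-3) = 72)
((0*N)*(2 + 0))⁴ = ((0*72)*(2 + 0))⁴ = (0*2)⁴ = 0⁴ = 0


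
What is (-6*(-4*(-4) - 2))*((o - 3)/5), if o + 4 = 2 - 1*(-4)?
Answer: 84/5 ≈ 16.800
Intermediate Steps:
o = 2 (o = -4 + (2 - 1*(-4)) = -4 + (2 + 4) = -4 + 6 = 2)
(-6*(-4*(-4) - 2))*((o - 3)/5) = (-6*(-4*(-4) - 2))*((2 - 3)/5) = (-6*(16 - 2))*(-1*1/5) = -6*14*(-1/5) = -84*(-1/5) = 84/5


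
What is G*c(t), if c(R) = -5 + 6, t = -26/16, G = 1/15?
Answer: 1/15 ≈ 0.066667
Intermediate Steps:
G = 1/15 ≈ 0.066667
t = -13/8 (t = -26*1/16 = -13/8 ≈ -1.6250)
c(R) = 1
G*c(t) = (1/15)*1 = 1/15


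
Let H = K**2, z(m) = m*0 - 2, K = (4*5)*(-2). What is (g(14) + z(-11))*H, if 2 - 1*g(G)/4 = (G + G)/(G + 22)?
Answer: 41600/9 ≈ 4622.2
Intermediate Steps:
K = -40 (K = 20*(-2) = -40)
z(m) = -2 (z(m) = 0 - 2 = -2)
g(G) = 8 - 8*G/(22 + G) (g(G) = 8 - 4*(G + G)/(G + 22) = 8 - 4*2*G/(22 + G) = 8 - 8*G/(22 + G))
H = 1600 (H = (-40)**2 = 1600)
(g(14) + z(-11))*H = (176/(22 + 14) - 2)*1600 = (176/36 - 2)*1600 = (176*(1/36) - 2)*1600 = (44/9 - 2)*1600 = (26/9)*1600 = 41600/9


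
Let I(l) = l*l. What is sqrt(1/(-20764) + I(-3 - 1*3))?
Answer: sqrt(3880288073)/10382 ≈ 6.0000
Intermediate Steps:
I(l) = l**2
sqrt(1/(-20764) + I(-3 - 1*3)) = sqrt(1/(-20764) + (-3 - 1*3)**2) = sqrt(-1/20764 + (-3 - 3)**2) = sqrt(-1/20764 + (-6)**2) = sqrt(-1/20764 + 36) = sqrt(747503/20764) = sqrt(3880288073)/10382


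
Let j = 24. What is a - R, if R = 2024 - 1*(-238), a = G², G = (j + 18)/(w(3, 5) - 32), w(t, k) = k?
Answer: -183026/81 ≈ -2259.6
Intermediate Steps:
G = -14/9 (G = (24 + 18)/(5 - 32) = 42/(-27) = 42*(-1/27) = -14/9 ≈ -1.5556)
a = 196/81 (a = (-14/9)² = 196/81 ≈ 2.4198)
R = 2262 (R = 2024 + 238 = 2262)
a - R = 196/81 - 1*2262 = 196/81 - 2262 = -183026/81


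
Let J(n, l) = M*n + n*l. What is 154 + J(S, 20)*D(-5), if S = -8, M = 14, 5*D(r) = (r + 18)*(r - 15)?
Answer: 14298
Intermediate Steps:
D(r) = (-15 + r)*(18 + r)/5 (D(r) = ((r + 18)*(r - 15))/5 = ((18 + r)*(-15 + r))/5 = ((-15 + r)*(18 + r))/5 = (-15 + r)*(18 + r)/5)
J(n, l) = 14*n + l*n (J(n, l) = 14*n + n*l = 14*n + l*n)
154 + J(S, 20)*D(-5) = 154 + (-8*(14 + 20))*(-54 + (⅕)*(-5)² + (⅗)*(-5)) = 154 + (-8*34)*(-54 + (⅕)*25 - 3) = 154 - 272*(-54 + 5 - 3) = 154 - 272*(-52) = 154 + 14144 = 14298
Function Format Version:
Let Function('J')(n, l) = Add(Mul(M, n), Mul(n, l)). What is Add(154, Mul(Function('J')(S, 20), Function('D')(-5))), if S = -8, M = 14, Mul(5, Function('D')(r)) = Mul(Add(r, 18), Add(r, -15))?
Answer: 14298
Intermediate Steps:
Function('D')(r) = Mul(Rational(1, 5), Add(-15, r), Add(18, r)) (Function('D')(r) = Mul(Rational(1, 5), Mul(Add(r, 18), Add(r, -15))) = Mul(Rational(1, 5), Mul(Add(18, r), Add(-15, r))) = Mul(Rational(1, 5), Mul(Add(-15, r), Add(18, r))) = Mul(Rational(1, 5), Add(-15, r), Add(18, r)))
Function('J')(n, l) = Add(Mul(14, n), Mul(l, n)) (Function('J')(n, l) = Add(Mul(14, n), Mul(n, l)) = Add(Mul(14, n), Mul(l, n)))
Add(154, Mul(Function('J')(S, 20), Function('D')(-5))) = Add(154, Mul(Mul(-8, Add(14, 20)), Add(-54, Mul(Rational(1, 5), Pow(-5, 2)), Mul(Rational(3, 5), -5)))) = Add(154, Mul(Mul(-8, 34), Add(-54, Mul(Rational(1, 5), 25), -3))) = Add(154, Mul(-272, Add(-54, 5, -3))) = Add(154, Mul(-272, -52)) = Add(154, 14144) = 14298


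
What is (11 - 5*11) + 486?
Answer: 442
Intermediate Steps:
(11 - 5*11) + 486 = (11 - 55) + 486 = -44 + 486 = 442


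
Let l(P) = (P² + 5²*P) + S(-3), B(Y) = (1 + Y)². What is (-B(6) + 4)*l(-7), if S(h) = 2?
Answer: 5580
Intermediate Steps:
l(P) = 2 + P² + 25*P (l(P) = (P² + 5²*P) + 2 = (P² + 25*P) + 2 = 2 + P² + 25*P)
(-B(6) + 4)*l(-7) = (-(1 + 6)² + 4)*(2 + (-7)² + 25*(-7)) = (-1*7² + 4)*(2 + 49 - 175) = (-1*49 + 4)*(-124) = (-49 + 4)*(-124) = -45*(-124) = 5580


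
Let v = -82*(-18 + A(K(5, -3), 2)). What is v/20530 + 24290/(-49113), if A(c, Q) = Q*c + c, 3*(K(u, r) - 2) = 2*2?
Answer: -233227786/504144945 ≈ -0.46262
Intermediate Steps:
K(u, r) = 10/3 (K(u, r) = 2 + (2*2)/3 = 2 + (⅓)*4 = 2 + 4/3 = 10/3)
A(c, Q) = c + Q*c
v = 656 (v = -82*(-18 + 10*(1 + 2)/3) = -82*(-18 + (10/3)*3) = -82*(-18 + 10) = -82*(-8) = 656)
v/20530 + 24290/(-49113) = 656/20530 + 24290/(-49113) = 656*(1/20530) + 24290*(-1/49113) = 328/10265 - 24290/49113 = -233227786/504144945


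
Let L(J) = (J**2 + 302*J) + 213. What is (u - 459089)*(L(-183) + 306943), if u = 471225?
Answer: 3463359544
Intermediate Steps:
L(J) = 213 + J**2 + 302*J
(u - 459089)*(L(-183) + 306943) = (471225 - 459089)*((213 + (-183)**2 + 302*(-183)) + 306943) = 12136*((213 + 33489 - 55266) + 306943) = 12136*(-21564 + 306943) = 12136*285379 = 3463359544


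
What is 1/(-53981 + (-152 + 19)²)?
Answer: -1/36292 ≈ -2.7554e-5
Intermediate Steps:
1/(-53981 + (-152 + 19)²) = 1/(-53981 + (-133)²) = 1/(-53981 + 17689) = 1/(-36292) = -1/36292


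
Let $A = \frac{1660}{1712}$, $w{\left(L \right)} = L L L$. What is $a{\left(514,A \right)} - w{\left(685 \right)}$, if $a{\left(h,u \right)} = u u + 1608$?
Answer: $- \frac{58878546261903}{183184} \approx -3.2142 \cdot 10^{8}$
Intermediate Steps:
$w{\left(L \right)} = L^{3}$ ($w{\left(L \right)} = L^{2} L = L^{3}$)
$A = \frac{415}{428}$ ($A = 1660 \cdot \frac{1}{1712} = \frac{415}{428} \approx 0.96963$)
$a{\left(h,u \right)} = 1608 + u^{2}$ ($a{\left(h,u \right)} = u^{2} + 1608 = 1608 + u^{2}$)
$a{\left(514,A \right)} - w{\left(685 \right)} = \left(1608 + \left(\frac{415}{428}\right)^{2}\right) - 685^{3} = \left(1608 + \frac{172225}{183184}\right) - 321419125 = \frac{294732097}{183184} - 321419125 = - \frac{58878546261903}{183184}$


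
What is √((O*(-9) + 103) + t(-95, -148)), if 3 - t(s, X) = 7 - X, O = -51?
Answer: √410 ≈ 20.248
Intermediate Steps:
t(s, X) = -4 + X (t(s, X) = 3 - (7 - X) = 3 + (-7 + X) = -4 + X)
√((O*(-9) + 103) + t(-95, -148)) = √((-51*(-9) + 103) + (-4 - 148)) = √((459 + 103) - 152) = √(562 - 152) = √410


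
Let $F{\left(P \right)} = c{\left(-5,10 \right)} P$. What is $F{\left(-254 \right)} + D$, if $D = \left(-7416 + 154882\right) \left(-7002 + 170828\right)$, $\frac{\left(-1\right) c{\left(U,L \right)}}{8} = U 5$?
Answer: $24158714116$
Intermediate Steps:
$c{\left(U,L \right)} = - 40 U$ ($c{\left(U,L \right)} = - 8 U 5 = - 8 \cdot 5 U = - 40 U$)
$F{\left(P \right)} = 200 P$ ($F{\left(P \right)} = \left(-40\right) \left(-5\right) P = 200 P$)
$D = 24158764916$ ($D = 147466 \cdot 163826 = 24158764916$)
$F{\left(-254 \right)} + D = 200 \left(-254\right) + 24158764916 = -50800 + 24158764916 = 24158714116$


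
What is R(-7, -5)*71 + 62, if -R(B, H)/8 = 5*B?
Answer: 19942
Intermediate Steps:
R(B, H) = -40*B
R(-7, -5)*71 + 62 = -40*(-7)*71 + 62 = 280*71 + 62 = 19880 + 62 = 19942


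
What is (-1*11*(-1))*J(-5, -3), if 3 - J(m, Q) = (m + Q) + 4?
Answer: 77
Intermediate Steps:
J(m, Q) = -1 - Q - m (J(m, Q) = 3 - ((m + Q) + 4) = 3 - ((Q + m) + 4) = 3 - (4 + Q + m) = 3 + (-4 - Q - m) = -1 - Q - m)
(-1*11*(-1))*J(-5, -3) = (-1*11*(-1))*(-1 - 1*(-3) - 1*(-5)) = (-11*(-1))*(-1 + 3 + 5) = 11*7 = 77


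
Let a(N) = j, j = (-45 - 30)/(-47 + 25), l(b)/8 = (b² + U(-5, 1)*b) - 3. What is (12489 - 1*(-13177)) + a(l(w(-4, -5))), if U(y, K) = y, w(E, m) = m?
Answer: 564727/22 ≈ 25669.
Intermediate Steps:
l(b) = -24 - 40*b + 8*b² (l(b) = 8*((b² - 5*b) - 3) = 8*(-3 + b² - 5*b) = -24 - 40*b + 8*b²)
j = 75/22 (j = -75/(-22) = -75*(-1/22) = 75/22 ≈ 3.4091)
a(N) = 75/22
(12489 - 1*(-13177)) + a(l(w(-4, -5))) = (12489 - 1*(-13177)) + 75/22 = (12489 + 13177) + 75/22 = 25666 + 75/22 = 564727/22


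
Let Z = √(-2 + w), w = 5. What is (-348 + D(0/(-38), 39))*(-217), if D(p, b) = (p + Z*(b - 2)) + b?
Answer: 67053 - 8029*√3 ≈ 53146.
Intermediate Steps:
Z = √3 (Z = √(-2 + 5) = √3 ≈ 1.7320)
D(p, b) = b + p + √3*(-2 + b) (D(p, b) = (p + √3*(b - 2)) + b = (p + √3*(-2 + b)) + b = b + p + √3*(-2 + b))
(-348 + D(0/(-38), 39))*(-217) = (-348 + (39 + 0/(-38) - 2*√3 + 39*√3))*(-217) = (-348 + (39 + 0*(-1/38) - 2*√3 + 39*√3))*(-217) = (-348 + (39 + 0 - 2*√3 + 39*√3))*(-217) = (-348 + (39 + 37*√3))*(-217) = (-309 + 37*√3)*(-217) = 67053 - 8029*√3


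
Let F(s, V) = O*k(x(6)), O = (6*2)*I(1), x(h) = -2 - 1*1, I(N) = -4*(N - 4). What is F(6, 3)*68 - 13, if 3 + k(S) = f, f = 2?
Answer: -9805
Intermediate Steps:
I(N) = 16 - 4*N (I(N) = -4*(-4 + N) = 16 - 4*N)
x(h) = -3 (x(h) = -2 - 1 = -3)
k(S) = -1 (k(S) = -3 + 2 = -1)
O = 144 (O = (6*2)*(16 - 4*1) = 12*(16 - 4) = 12*12 = 144)
F(s, V) = -144 (F(s, V) = 144*(-1) = -144)
F(6, 3)*68 - 13 = -144*68 - 13 = -9792 - 13 = -9805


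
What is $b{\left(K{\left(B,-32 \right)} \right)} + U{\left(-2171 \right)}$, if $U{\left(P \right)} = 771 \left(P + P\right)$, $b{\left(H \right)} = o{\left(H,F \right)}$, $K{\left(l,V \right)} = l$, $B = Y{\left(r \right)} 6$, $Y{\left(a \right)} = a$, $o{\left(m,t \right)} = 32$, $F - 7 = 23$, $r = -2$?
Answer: $-3347650$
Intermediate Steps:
$F = 30$ ($F = 7 + 23 = 30$)
$B = -12$ ($B = \left(-2\right) 6 = -12$)
$b{\left(H \right)} = 32$
$U{\left(P \right)} = 1542 P$ ($U{\left(P \right)} = 771 \cdot 2 P = 1542 P$)
$b{\left(K{\left(B,-32 \right)} \right)} + U{\left(-2171 \right)} = 32 + 1542 \left(-2171\right) = 32 - 3347682 = -3347650$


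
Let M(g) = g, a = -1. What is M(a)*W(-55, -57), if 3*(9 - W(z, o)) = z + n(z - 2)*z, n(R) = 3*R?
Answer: 9323/3 ≈ 3107.7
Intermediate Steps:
W(z, o) = 9 - z/3 - z*(-6 + 3*z)/3 (W(z, o) = 9 - (z + (3*(z - 2))*z)/3 = 9 - (z + (3*(-2 + z))*z)/3 = 9 - (z + (-6 + 3*z)*z)/3 = 9 - (z + z*(-6 + 3*z))/3 = 9 + (-z/3 - z*(-6 + 3*z)/3) = 9 - z/3 - z*(-6 + 3*z)/3)
M(a)*W(-55, -57) = -(9 - 1*(-55)**2 + (5/3)*(-55)) = -(9 - 1*3025 - 275/3) = -(9 - 3025 - 275/3) = -1*(-9323/3) = 9323/3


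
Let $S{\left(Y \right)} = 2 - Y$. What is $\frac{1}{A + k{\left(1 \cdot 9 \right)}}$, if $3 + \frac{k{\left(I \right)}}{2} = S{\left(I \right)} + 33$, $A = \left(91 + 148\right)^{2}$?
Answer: $\frac{1}{57167} \approx 1.7493 \cdot 10^{-5}$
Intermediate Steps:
$A = 57121$ ($A = 239^{2} = 57121$)
$k{\left(I \right)} = 64 - 2 I$ ($k{\left(I \right)} = -6 + 2 \left(\left(2 - I\right) + 33\right) = -6 + 2 \left(35 - I\right) = -6 - \left(-70 + 2 I\right) = 64 - 2 I$)
$\frac{1}{A + k{\left(1 \cdot 9 \right)}} = \frac{1}{57121 + \left(64 - 2 \cdot 1 \cdot 9\right)} = \frac{1}{57121 + \left(64 - 18\right)} = \frac{1}{57121 + 46} = \frac{1}{57167}$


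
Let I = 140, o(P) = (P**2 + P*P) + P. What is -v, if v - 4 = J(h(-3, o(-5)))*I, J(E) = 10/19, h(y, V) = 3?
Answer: -1476/19 ≈ -77.684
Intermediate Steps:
o(P) = P + 2*P**2 (o(P) = (P**2 + P**2) + P = 2*P**2 + P = P + 2*P**2)
J(E) = 10/19 (J(E) = 10*(1/19) = 10/19)
v = 1476/19 (v = 4 + (10/19)*140 = 4 + 1400/19 = 1476/19 ≈ 77.684)
-v = -1*1476/19 = -1476/19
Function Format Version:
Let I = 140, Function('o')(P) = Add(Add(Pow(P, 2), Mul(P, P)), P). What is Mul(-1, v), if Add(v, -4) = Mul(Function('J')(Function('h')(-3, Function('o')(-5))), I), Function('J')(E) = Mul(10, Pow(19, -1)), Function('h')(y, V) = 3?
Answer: Rational(-1476, 19) ≈ -77.684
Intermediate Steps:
Function('o')(P) = Add(P, Mul(2, Pow(P, 2))) (Function('o')(P) = Add(Add(Pow(P, 2), Pow(P, 2)), P) = Add(Mul(2, Pow(P, 2)), P) = Add(P, Mul(2, Pow(P, 2))))
Function('J')(E) = Rational(10, 19) (Function('J')(E) = Mul(10, Rational(1, 19)) = Rational(10, 19))
v = Rational(1476, 19) (v = Add(4, Mul(Rational(10, 19), 140)) = Add(4, Rational(1400, 19)) = Rational(1476, 19) ≈ 77.684)
Mul(-1, v) = Mul(-1, Rational(1476, 19)) = Rational(-1476, 19)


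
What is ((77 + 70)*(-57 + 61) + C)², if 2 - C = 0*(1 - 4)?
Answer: 348100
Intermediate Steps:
C = 2 (C = 2 - 0*(1 - 4) = 2 - 0*(-3) = 2 - 1*0 = 2 + 0 = 2)
((77 + 70)*(-57 + 61) + C)² = ((77 + 70)*(-57 + 61) + 2)² = (147*4 + 2)² = (588 + 2)² = 590² = 348100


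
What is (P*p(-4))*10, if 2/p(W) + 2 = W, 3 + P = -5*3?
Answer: 60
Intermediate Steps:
P = -18 (P = -3 - 5*3 = -3 - 15 = -18)
p(W) = 2/(-2 + W)
(P*p(-4))*10 = -36/(-2 - 4)*10 = -36/(-6)*10 = -36*(-1)/6*10 = -18*(-⅓)*10 = 6*10 = 60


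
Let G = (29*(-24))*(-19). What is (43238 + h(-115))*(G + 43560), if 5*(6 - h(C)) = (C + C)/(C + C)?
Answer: 12277779696/5 ≈ 2.4556e+9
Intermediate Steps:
h(C) = 29/5 (h(C) = 6 - (C + C)/(5*(C + C)) = 6 - 2*C/(5*(2*C)) = 6 - 2*C*1/(2*C)/5 = 6 - ⅕*1 = 6 - ⅕ = 29/5)
G = 13224 (G = -696*(-19) = 13224)
(43238 + h(-115))*(G + 43560) = (43238 + 29/5)*(13224 + 43560) = (216219/5)*56784 = 12277779696/5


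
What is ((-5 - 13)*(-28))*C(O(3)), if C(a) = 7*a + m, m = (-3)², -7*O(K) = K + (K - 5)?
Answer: 4032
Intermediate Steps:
O(K) = 5/7 - 2*K/7 (O(K) = -(K + (K - 5))/7 = -(K + (-5 + K))/7 = -(-5 + 2*K)/7 = 5/7 - 2*K/7)
m = 9
C(a) = 9 + 7*a (C(a) = 7*a + 9 = 9 + 7*a)
((-5 - 13)*(-28))*C(O(3)) = ((-5 - 13)*(-28))*(9 + 7*(5/7 - 2/7*3)) = (-18*(-28))*(9 + 7*(5/7 - 6/7)) = 504*(9 + 7*(-⅐)) = 504*(9 - 1) = 504*8 = 4032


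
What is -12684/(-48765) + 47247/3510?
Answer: 52189351/3803670 ≈ 13.721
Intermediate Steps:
-12684/(-48765) + 47247/3510 = -12684*(-1/48765) + 47247*(1/3510) = 4228/16255 + 15749/1170 = 52189351/3803670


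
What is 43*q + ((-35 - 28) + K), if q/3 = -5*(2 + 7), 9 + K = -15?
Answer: -5892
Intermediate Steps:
K = -24 (K = -9 - 15 = -24)
q = -135 (q = 3*(-5*(2 + 7)) = 3*(-5*9) = 3*(-45) = -135)
43*q + ((-35 - 28) + K) = 43*(-135) + ((-35 - 28) - 24) = -5805 + (-63 - 24) = -5805 - 87 = -5892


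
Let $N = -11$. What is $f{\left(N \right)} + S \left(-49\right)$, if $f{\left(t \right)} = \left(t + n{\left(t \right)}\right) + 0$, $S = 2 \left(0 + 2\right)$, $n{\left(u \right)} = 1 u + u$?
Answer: $-229$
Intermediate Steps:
$n{\left(u \right)} = 2 u$ ($n{\left(u \right)} = u + u = 2 u$)
$S = 4$ ($S = 2 \cdot 2 = 4$)
$f{\left(t \right)} = 3 t$ ($f{\left(t \right)} = \left(t + 2 t\right) + 0 = 3 t + 0 = 3 t$)
$f{\left(N \right)} + S \left(-49\right) = 3 \left(-11\right) + 4 \left(-49\right) = -33 - 196 = -229$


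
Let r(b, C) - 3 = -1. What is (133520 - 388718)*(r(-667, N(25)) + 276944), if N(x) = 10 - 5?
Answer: -70676065308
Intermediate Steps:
N(x) = 5
r(b, C) = 2 (r(b, C) = 3 - 1 = 2)
(133520 - 388718)*(r(-667, N(25)) + 276944) = (133520 - 388718)*(2 + 276944) = -255198*276946 = -70676065308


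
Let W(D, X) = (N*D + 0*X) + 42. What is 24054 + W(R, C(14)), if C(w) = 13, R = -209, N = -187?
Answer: 63179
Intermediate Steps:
W(D, X) = 42 - 187*D (W(D, X) = (-187*D + 0*X) + 42 = (-187*D + 0) + 42 = -187*D + 42 = 42 - 187*D)
24054 + W(R, C(14)) = 24054 + (42 - 187*(-209)) = 24054 + (42 + 39083) = 24054 + 39125 = 63179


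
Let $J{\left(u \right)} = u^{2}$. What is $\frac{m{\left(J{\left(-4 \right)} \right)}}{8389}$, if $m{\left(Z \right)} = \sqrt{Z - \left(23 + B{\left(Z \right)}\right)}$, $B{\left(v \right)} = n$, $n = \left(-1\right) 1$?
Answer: $\frac{i \sqrt{6}}{8389} \approx 0.00029199 i$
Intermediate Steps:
$n = -1$
$B{\left(v \right)} = -1$
$m{\left(Z \right)} = \sqrt{-22 + Z}$ ($m{\left(Z \right)} = \sqrt{Z - 22} = \sqrt{-22 + Z}$)
$\frac{m{\left(J{\left(-4 \right)} \right)}}{8389} = \frac{\sqrt{-22 + \left(-4\right)^{2}}}{8389} = \sqrt{-22 + 16} \cdot \frac{1}{8389} = \sqrt{-6} \cdot \frac{1}{8389} = i \sqrt{6} \cdot \frac{1}{8389} = \frac{i \sqrt{6}}{8389}$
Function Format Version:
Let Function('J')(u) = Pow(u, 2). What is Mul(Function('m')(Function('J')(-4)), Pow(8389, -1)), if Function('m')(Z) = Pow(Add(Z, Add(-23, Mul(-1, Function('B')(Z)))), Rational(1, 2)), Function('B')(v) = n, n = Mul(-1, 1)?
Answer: Mul(Rational(1, 8389), I, Pow(6, Rational(1, 2))) ≈ Mul(0.00029199, I)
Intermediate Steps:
n = -1
Function('B')(v) = -1
Function('m')(Z) = Pow(Add(-22, Z), Rational(1, 2)) (Function('m')(Z) = Pow(Add(Z, Add(-23, Mul(-1, -1))), Rational(1, 2)) = Pow(Add(Z, Add(-23, 1)), Rational(1, 2)) = Pow(Add(Z, -22), Rational(1, 2)) = Pow(Add(-22, Z), Rational(1, 2)))
Mul(Function('m')(Function('J')(-4)), Pow(8389, -1)) = Mul(Pow(Add(-22, Pow(-4, 2)), Rational(1, 2)), Pow(8389, -1)) = Mul(Pow(Add(-22, 16), Rational(1, 2)), Rational(1, 8389)) = Mul(Pow(-6, Rational(1, 2)), Rational(1, 8389)) = Mul(Mul(I, Pow(6, Rational(1, 2))), Rational(1, 8389)) = Mul(Rational(1, 8389), I, Pow(6, Rational(1, 2)))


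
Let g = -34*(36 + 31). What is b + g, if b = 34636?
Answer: 32358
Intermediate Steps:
g = -2278 (g = -34*67 = -2278)
b + g = 34636 - 2278 = 32358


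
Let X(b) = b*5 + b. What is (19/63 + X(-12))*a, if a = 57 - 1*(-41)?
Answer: -63238/9 ≈ -7026.4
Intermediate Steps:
X(b) = 6*b (X(b) = 5*b + b = 6*b)
a = 98 (a = 57 + 41 = 98)
(19/63 + X(-12))*a = (19/63 + 6*(-12))*98 = (19*(1/63) - 72)*98 = (19/63 - 72)*98 = -4517/63*98 = -63238/9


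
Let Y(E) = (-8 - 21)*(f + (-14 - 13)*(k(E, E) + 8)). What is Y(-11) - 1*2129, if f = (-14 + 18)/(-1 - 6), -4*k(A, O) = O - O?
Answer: 29061/7 ≈ 4151.6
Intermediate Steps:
k(A, O) = 0 (k(A, O) = -(O - O)/4 = -¼*0 = 0)
f = -4/7 (f = 4/(-7) = 4*(-⅐) = -4/7 ≈ -0.57143)
Y(E) = 43964/7 (Y(E) = (-8 - 21)*(-4/7 + (-14 - 13)*(0 + 8)) = -29*(-4/7 - 27*8) = -29*(-4/7 - 216) = -29*(-1516/7) = 43964/7)
Y(-11) - 1*2129 = 43964/7 - 1*2129 = 43964/7 - 2129 = 29061/7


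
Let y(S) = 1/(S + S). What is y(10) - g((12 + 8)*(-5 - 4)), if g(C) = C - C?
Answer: 1/20 ≈ 0.050000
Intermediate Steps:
y(S) = 1/(2*S)
g(C) = 0
y(10) - g((12 + 8)*(-5 - 4)) = (½)/10 - 1*0 = (½)*(⅒) + 0 = 1/20 + 0 = 1/20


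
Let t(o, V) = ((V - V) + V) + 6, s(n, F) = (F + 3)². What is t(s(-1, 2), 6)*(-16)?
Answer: -192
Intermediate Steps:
s(n, F) = (3 + F)²
t(o, V) = 6 + V (t(o, V) = (0 + V) + 6 = V + 6 = 6 + V)
t(s(-1, 2), 6)*(-16) = (6 + 6)*(-16) = 12*(-16) = -192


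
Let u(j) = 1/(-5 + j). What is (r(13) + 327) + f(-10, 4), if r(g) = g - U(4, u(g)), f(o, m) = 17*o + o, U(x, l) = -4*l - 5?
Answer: 331/2 ≈ 165.50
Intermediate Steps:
U(x, l) = -5 - 4*l
f(o, m) = 18*o
r(g) = 5 + g + 4/(-5 + g) (r(g) = g - (-5 - 4/(-5 + g)) = g + (5 + 4/(-5 + g)) = 5 + g + 4/(-5 + g))
(r(13) + 327) + f(-10, 4) = ((-21 + 13²)/(-5 + 13) + 327) + 18*(-10) = ((-21 + 169)/8 + 327) - 180 = ((⅛)*148 + 327) - 180 = (37/2 + 327) - 180 = 691/2 - 180 = 331/2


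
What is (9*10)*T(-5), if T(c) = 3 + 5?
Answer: 720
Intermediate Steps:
T(c) = 8
(9*10)*T(-5) = (9*10)*8 = 90*8 = 720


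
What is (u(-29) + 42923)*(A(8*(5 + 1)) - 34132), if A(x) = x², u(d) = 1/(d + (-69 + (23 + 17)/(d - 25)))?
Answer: -1821081844574/1333 ≈ -1.3662e+9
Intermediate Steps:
u(d) = 1/(-69 + d + 40/(-25 + d)) (u(d) = 1/(d + (-69 + 40/(-25 + d))) = 1/(-69 + d + 40/(-25 + d)))
(u(-29) + 42923)*(A(8*(5 + 1)) - 34132) = ((-25 - 29)/(1765 + (-29)² - 94*(-29)) + 42923)*((8*(5 + 1))² - 34132) = (-54/(1765 + 841 + 2726) + 42923)*((8*6)² - 34132) = (-54/5332 + 42923)*(48² - 34132) = ((1/5332)*(-54) + 42923)*(2304 - 34132) = (-27/2666 + 42923)*(-31828) = (114432691/2666)*(-31828) = -1821081844574/1333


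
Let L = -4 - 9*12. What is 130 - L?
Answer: 242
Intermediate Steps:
L = -112 (L = -4 - 108 = -112)
130 - L = 130 - 1*(-112) = 130 + 112 = 242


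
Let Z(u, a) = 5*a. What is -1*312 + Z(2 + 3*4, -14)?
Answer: -382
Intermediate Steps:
-1*312 + Z(2 + 3*4, -14) = -1*312 + 5*(-14) = -312 - 70 = -382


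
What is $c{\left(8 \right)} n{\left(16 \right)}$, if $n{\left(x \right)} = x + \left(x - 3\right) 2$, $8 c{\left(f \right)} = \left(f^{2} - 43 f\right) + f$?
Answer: $-1428$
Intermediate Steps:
$c{\left(f \right)} = - \frac{21 f}{4} + \frac{f^{2}}{8}$ ($c{\left(f \right)} = \frac{\left(f^{2} - 43 f\right) + f}{8} = \frac{f^{2} - 42 f}{8} = - \frac{21 f}{4} + \frac{f^{2}}{8}$)
$n{\left(x \right)} = -6 + 3 x$ ($n{\left(x \right)} = x + \left(-3 + x\right) 2 = x + \left(-6 + 2 x\right) = -6 + 3 x$)
$c{\left(8 \right)} n{\left(16 \right)} = \frac{1}{8} \cdot 8 \left(-42 + 8\right) \left(-6 + 3 \cdot 16\right) = \frac{1}{8} \cdot 8 \left(-34\right) \left(-6 + 48\right) = \left(-34\right) 42 = -1428$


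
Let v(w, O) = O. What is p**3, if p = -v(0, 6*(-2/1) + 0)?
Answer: 1728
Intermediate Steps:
p = 12 (p = -(6*(-2/1) + 0) = -(6*(-2*1) + 0) = -(6*(-2) + 0) = -(-12 + 0) = -1*(-12) = 12)
p**3 = 12**3 = 1728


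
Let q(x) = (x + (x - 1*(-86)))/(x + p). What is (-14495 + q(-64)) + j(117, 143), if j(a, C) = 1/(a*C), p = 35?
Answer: -7032256774/485199 ≈ -14494.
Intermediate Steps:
j(a, C) = 1/(C*a)
q(x) = (86 + 2*x)/(35 + x) (q(x) = (x + (x - 1*(-86)))/(x + 35) = (x + (x + 86))/(35 + x) = (x + (86 + x))/(35 + x) = (86 + 2*x)/(35 + x))
(-14495 + q(-64)) + j(117, 143) = (-14495 + 2*(43 - 64)/(35 - 64)) + 1/(143*117) = (-14495 + 2*(-21)/(-29)) + (1/143)*(1/117) = (-14495 + 2*(-1/29)*(-21)) + 1/16731 = (-14495 + 42/29) + 1/16731 = -420313/29 + 1/16731 = -7032256774/485199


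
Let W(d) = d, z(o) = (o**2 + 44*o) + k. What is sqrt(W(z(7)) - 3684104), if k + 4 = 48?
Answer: I*sqrt(3683703) ≈ 1919.3*I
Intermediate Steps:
k = 44 (k = -4 + 48 = 44)
z(o) = 44 + o**2 + 44*o (z(o) = (o**2 + 44*o) + 44 = 44 + o**2 + 44*o)
sqrt(W(z(7)) - 3684104) = sqrt((44 + 7**2 + 44*7) - 3684104) = sqrt((44 + 49 + 308) - 3684104) = sqrt(401 - 3684104) = sqrt(-3683703) = I*sqrt(3683703)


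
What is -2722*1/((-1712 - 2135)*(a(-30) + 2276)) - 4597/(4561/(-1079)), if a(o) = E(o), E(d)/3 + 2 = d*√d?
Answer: 5148161357429762/4733868125765 + 12249*I*√30/1037901365 ≈ 1087.5 + 6.4641e-5*I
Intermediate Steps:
E(d) = -6 + 3*d^(3/2) (E(d) = -6 + 3*(d*√d) = -6 + 3*d^(3/2))
a(o) = -6 + 3*o^(3/2)
-2722*1/((-1712 - 2135)*(a(-30) + 2276)) - 4597/(4561/(-1079)) = -2722*1/((-1712 - 2135)*((-6 + 3*(-30)^(3/2)) + 2276)) - 4597/(4561/(-1079)) = -2722*(-1/(3847*((-6 + 3*(-30*I*√30)) + 2276))) - 4597/(4561*(-1/1079)) = -2722*(-1/(3847*((-6 - 90*I*√30) + 2276))) - 4597/(-4561/1079) = -2722*(-1/(3847*(2270 - 90*I*√30))) - 4597*(-1079/4561) = -2722/(-8732690 + 346230*I*√30) + 4960163/4561 = 4960163/4561 - 2722/(-8732690 + 346230*I*√30)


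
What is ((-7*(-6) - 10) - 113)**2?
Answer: 6561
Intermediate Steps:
((-7*(-6) - 10) - 113)**2 = ((42 - 10) - 113)**2 = (32 - 113)**2 = (-81)**2 = 6561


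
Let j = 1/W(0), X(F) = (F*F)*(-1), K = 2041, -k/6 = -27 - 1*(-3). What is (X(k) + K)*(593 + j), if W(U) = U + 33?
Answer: -365861150/33 ≈ -1.1087e+7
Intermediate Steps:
k = 144 (k = -6*(-27 - 1*(-3)) = -6*(-27 + 3) = -6*(-24) = 144)
W(U) = 33 + U
X(F) = -F² (X(F) = F²*(-1) = -F²)
j = 1/33 (j = 1/(33 + 0) = 1/33 ≈ 0.030303)
(X(k) + K)*(593 + j) = (-1*144² + 2041)*(593 + 1/33) = (-1*20736 + 2041)*(19570/33) = (-20736 + 2041)*(19570/33) = -18695*19570/33 = -365861150/33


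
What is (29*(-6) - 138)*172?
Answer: -53664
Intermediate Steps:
(29*(-6) - 138)*172 = (-174 - 138)*172 = -312*172 = -53664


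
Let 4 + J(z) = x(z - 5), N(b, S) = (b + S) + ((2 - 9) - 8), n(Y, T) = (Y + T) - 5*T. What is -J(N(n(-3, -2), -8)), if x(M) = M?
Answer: 27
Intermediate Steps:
n(Y, T) = Y - 4*T (n(Y, T) = (T + Y) - 5*T = Y - 4*T)
N(b, S) = -15 + S + b (N(b, S) = (S + b) + (-7 - 8) = (S + b) - 15 = -15 + S + b)
J(z) = -9 + z (J(z) = -4 + (z - 5) = -4 + (-5 + z) = -9 + z)
-J(N(n(-3, -2), -8)) = -(-9 + (-15 - 8 + (-3 - 4*(-2)))) = -(-9 + (-15 - 8 + (-3 + 8))) = -(-9 + (-15 - 8 + 5)) = -(-9 - 18) = -1*(-27) = 27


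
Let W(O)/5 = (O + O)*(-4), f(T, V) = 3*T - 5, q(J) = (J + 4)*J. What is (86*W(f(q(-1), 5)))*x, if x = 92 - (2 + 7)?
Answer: 3997280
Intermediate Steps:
q(J) = J*(4 + J) (q(J) = (4 + J)*J = J*(4 + J))
f(T, V) = -5 + 3*T
W(O) = -40*O (W(O) = 5*((O + O)*(-4)) = 5*((2*O)*(-4)) = 5*(-8*O) = -40*O)
x = 83 (x = 92 - 1*9 = 92 - 9 = 83)
(86*W(f(q(-1), 5)))*x = (86*(-40*(-5 + 3*(-(4 - 1)))))*83 = (86*(-40*(-5 + 3*(-1*3))))*83 = (86*(-40*(-5 + 3*(-3))))*83 = (86*(-40*(-5 - 9)))*83 = (86*(-40*(-14)))*83 = (86*560)*83 = 48160*83 = 3997280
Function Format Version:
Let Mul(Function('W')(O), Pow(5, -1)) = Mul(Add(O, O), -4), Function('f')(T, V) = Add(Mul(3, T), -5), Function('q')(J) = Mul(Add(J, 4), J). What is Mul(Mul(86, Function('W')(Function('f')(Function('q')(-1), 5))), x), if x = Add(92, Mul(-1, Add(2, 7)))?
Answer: 3997280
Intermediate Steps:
Function('q')(J) = Mul(J, Add(4, J)) (Function('q')(J) = Mul(Add(4, J), J) = Mul(J, Add(4, J)))
Function('f')(T, V) = Add(-5, Mul(3, T))
Function('W')(O) = Mul(-40, O) (Function('W')(O) = Mul(5, Mul(Add(O, O), -4)) = Mul(5, Mul(Mul(2, O), -4)) = Mul(5, Mul(-8, O)) = Mul(-40, O))
x = 83 (x = Add(92, Mul(-1, 9)) = Add(92, -9) = 83)
Mul(Mul(86, Function('W')(Function('f')(Function('q')(-1), 5))), x) = Mul(Mul(86, Mul(-40, Add(-5, Mul(3, Mul(-1, Add(4, -1)))))), 83) = Mul(Mul(86, Mul(-40, Add(-5, Mul(3, Mul(-1, 3))))), 83) = Mul(Mul(86, Mul(-40, Add(-5, Mul(3, -3)))), 83) = Mul(Mul(86, Mul(-40, Add(-5, -9))), 83) = Mul(Mul(86, Mul(-40, -14)), 83) = Mul(Mul(86, 560), 83) = Mul(48160, 83) = 3997280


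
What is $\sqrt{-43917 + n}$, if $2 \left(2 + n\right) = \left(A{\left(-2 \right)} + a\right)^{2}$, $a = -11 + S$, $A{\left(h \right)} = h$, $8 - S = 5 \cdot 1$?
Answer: $i \sqrt{43869} \approx 209.45 i$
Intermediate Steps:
$S = 3$ ($S = 8 - 5 \cdot 1 = 8 - 5 = 3$)
$a = -8$ ($a = -11 + 3 = -8$)
$n = 48$ ($n = -2 + \frac{\left(-2 - 8\right)^{2}}{2} = -2 + \frac{\left(-10\right)^{2}}{2} = -2 + \frac{1}{2} \cdot 100 = -2 + 50 = 48$)
$\sqrt{-43917 + n} = \sqrt{-43917 + 48} = \sqrt{-43869} = i \sqrt{43869}$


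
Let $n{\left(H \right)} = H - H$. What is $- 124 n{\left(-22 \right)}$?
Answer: $0$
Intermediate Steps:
$n{\left(H \right)} = 0$
$- 124 n{\left(-22 \right)} = \left(-124\right) 0 = 0$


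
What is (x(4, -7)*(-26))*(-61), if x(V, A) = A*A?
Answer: 77714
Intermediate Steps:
x(V, A) = A²
(x(4, -7)*(-26))*(-61) = ((-7)²*(-26))*(-61) = (49*(-26))*(-61) = -1274*(-61) = 77714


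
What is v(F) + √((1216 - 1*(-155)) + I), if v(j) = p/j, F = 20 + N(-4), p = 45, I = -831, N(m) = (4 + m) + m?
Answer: 45/16 + 6*√15 ≈ 26.050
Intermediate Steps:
N(m) = 4 + 2*m
F = 16 (F = 20 + (4 + 2*(-4)) = 20 + (4 - 8) = 20 - 4 = 16)
v(j) = 45/j
v(F) + √((1216 - 1*(-155)) + I) = 45/16 + √((1216 - 1*(-155)) - 831) = 45*(1/16) + √((1216 + 155) - 831) = 45/16 + √(1371 - 831) = 45/16 + √540 = 45/16 + 6*√15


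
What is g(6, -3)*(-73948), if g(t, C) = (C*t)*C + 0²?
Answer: -3993192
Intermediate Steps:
g(t, C) = t*C² (g(t, C) = t*C² + 0 = t*C²)
g(6, -3)*(-73948) = (6*(-3)²)*(-73948) = (6*9)*(-73948) = 54*(-73948) = -3993192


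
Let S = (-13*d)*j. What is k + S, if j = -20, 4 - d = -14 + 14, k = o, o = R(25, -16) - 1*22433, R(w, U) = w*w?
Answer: -20768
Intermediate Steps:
R(w, U) = w²
o = -21808 (o = 25² - 1*22433 = 625 - 22433 = -21808)
k = -21808
d = 4 (d = 4 - (-14 + 14) = 4 - 1*0 = 4 + 0 = 4)
S = 1040 (S = -13*4*(-20) = -52*(-20) = 1040)
k + S = -21808 + 1040 = -20768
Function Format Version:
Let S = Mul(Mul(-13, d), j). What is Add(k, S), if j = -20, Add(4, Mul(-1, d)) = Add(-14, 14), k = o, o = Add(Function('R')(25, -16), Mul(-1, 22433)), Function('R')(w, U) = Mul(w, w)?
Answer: -20768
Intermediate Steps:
Function('R')(w, U) = Pow(w, 2)
o = -21808 (o = Add(Pow(25, 2), Mul(-1, 22433)) = Add(625, -22433) = -21808)
k = -21808
d = 4 (d = Add(4, Mul(-1, Add(-14, 14))) = Add(4, Mul(-1, 0)) = Add(4, 0) = 4)
S = 1040 (S = Mul(Mul(-13, 4), -20) = Mul(-52, -20) = 1040)
Add(k, S) = Add(-21808, 1040) = -20768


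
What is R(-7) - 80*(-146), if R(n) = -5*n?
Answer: 11715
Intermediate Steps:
R(-7) - 80*(-146) = -5*(-7) - 80*(-146) = 35 + 11680 = 11715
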